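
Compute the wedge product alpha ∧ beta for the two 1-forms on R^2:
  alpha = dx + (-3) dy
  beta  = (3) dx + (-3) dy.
alpha ∧ beta = (6) dx ∧ dy

Distribute the wedge, using dx_i ∧ dx_j = -dx_j ∧ dx_i and dx_i ∧ dx_i = 0. For each pair (i, j) with i < j, the coefficient of dx_i ∧ dx_j in alpha ∧ beta is (alpha_i * beta_j - alpha_j * beta_i). Collecting: alpha ∧ beta = (6) dx ∧ dy.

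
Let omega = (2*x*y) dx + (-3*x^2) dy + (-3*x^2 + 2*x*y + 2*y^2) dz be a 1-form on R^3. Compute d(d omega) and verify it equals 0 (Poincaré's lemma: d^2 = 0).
d(d omega) = 0

Step 1: d omega = sum_{i<j} (∂f_j/∂x_i - ∂f_i/∂x_j) dx_i ∧ dx_j:
  coeff of dx ∧ dy: -8*x
  coeff of dx ∧ dz: -6*x + 2*y
  coeff of dy ∧ dz: 2*x + 4*y
Step 2: Apply d again to each 2-form coefficient. The only possible 3-form in R^3 is dx ∧ dy ∧ dz, with coefficient
  ∂(coeff of dy∧dz)/∂x - ∂(coeff of dx∧dz)/∂y + ∂(coeff of dx∧dy)/∂z
  = ∂/∂x (2*x + 4*y) - ∂/∂y (-6*x + 2*y) + ∂/∂z (-8*x).
Each of these terms simplifies to sums of mixed partials that cancel in pairs. The result is 0 (by equality of mixed partials for smooth functions — Schwarz / Clairaut).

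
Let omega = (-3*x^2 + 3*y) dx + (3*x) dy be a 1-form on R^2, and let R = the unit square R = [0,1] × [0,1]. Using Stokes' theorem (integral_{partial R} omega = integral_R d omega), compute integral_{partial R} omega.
integral_(partial R) omega = 0

Stokes: integral_partial_R omega = integral_R d omega with d omega = (∂Q/∂x - ∂P/∂y) dx ∧ dy.
  ∂Q/∂x = 3
  ∂P/∂y = 3
  integrand = ∂Q/∂x - ∂P/∂y = 0.
Integrating over R: integral_0^1 integral_0^1 (0) dx dy = 0.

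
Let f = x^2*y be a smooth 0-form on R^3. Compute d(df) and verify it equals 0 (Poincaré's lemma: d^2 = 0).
d(df) = 0

Step 1: df = sum_i (∂f/∂x_i) dx_i = (2*x*y) dx + (x^2) dy + (0) dz.
Step 2: Apply d again. Using the 1-form formula, the coefficient of dx ∧ dy in d(df) is ∂^2 f/∂x ∂y - ∂^2 f/∂y ∂x = (2*x) - (2*x) = 0 (equality of mixed partials for smooth f).
Similarly for dx ∧ dz and dy ∧ dz — all coefficients vanish. So d(df) = 0.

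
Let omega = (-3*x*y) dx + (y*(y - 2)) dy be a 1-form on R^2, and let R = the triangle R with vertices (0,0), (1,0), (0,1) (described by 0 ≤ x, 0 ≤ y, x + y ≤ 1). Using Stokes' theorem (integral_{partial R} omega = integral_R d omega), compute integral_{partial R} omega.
integral_(partial R) omega = 1/2

Stokes: integral_partial_R omega = integral_R d omega with d omega = (∂Q/∂x - ∂P/∂y) dx ∧ dy.
  ∂Q/∂x = 0
  ∂P/∂y = -3*x
  integrand = ∂Q/∂x - ∂P/∂y = 3*x.
Integrating over R: integral_0^1 integral_0^{1-x} (3*x) dy dx = 1/2.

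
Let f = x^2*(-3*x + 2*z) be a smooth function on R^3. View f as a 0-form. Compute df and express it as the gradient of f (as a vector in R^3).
df = (x*(-9*x + 4*z)) dx + (0) dy + (2*x^2) dz; grad f = (x*(-9*x + 4*z), 0, 2*x^2)

For a 0-form f, d f = (∂f/∂x) dx + (∂f/∂y) dy + (∂f/∂z) dz. The components of the vector representation are exactly the entries of grad f in Cartesian coordinates:
  ∂f/∂x = x*(-9*x + 4*z)
  ∂f/∂y = 0
  ∂f/∂z = 2*x^2.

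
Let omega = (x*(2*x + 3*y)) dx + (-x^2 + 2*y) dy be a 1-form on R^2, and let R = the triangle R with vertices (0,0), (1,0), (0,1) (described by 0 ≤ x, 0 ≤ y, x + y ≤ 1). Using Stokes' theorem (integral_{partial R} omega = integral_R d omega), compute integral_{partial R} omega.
integral_(partial R) omega = -5/6

Stokes: integral_partial_R omega = integral_R d omega with d omega = (∂Q/∂x - ∂P/∂y) dx ∧ dy.
  ∂Q/∂x = -2*x
  ∂P/∂y = 3*x
  integrand = ∂Q/∂x - ∂P/∂y = -5*x.
Integrating over R: integral_0^1 integral_0^{1-x} (-5*x) dy dx = -5/6.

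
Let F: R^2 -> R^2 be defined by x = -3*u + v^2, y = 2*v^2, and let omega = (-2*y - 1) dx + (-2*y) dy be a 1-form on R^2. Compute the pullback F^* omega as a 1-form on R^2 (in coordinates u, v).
F^* omega = (12*v^2 + 3) du + (-24*v^3 - 2*v) dv

Using F^*(f dg) = (f ∘ F) d(g ∘ F), substitute each coordinate x_i by F_i(u, v) in f_i, and replace dx_i by d F_i = (∂F_i/∂u) du + (∂F_i/∂v) dv.
  For the x component: f_1(F) = -4*v^2 - 1; d F_1 = (-3) du + (2*v) dv
  For the y component: f_2(F) = -4*v^2; d F_2 = (0) du + (4*v) dv
Combining and collecting du, dv coefficients:
  coeff of du: 12*v^2 + 3
  coeff of dv: -24*v^3 - 2*v
F^* omega = (12*v^2 + 3) du + (-24*v^3 - 2*v) dv.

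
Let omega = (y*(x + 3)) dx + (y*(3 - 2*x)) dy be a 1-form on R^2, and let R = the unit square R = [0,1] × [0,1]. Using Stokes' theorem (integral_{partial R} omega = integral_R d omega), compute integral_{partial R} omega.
integral_(partial R) omega = -9/2

Stokes: integral_partial_R omega = integral_R d omega with d omega = (∂Q/∂x - ∂P/∂y) dx ∧ dy.
  ∂Q/∂x = -2*y
  ∂P/∂y = x + 3
  integrand = ∂Q/∂x - ∂P/∂y = -x - 2*y - 3.
Integrating over R: integral_0^1 integral_0^1 (-x - 2*y - 3) dx dy = -9/2.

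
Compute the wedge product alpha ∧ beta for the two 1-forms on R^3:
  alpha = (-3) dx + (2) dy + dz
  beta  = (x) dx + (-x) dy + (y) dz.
alpha ∧ beta = (x) dx ∧ dy + (-x - 3*y) dx ∧ dz + (x + 2*y) dy ∧ dz

Distribute the wedge, using dx_i ∧ dx_j = -dx_j ∧ dx_i and dx_i ∧ dx_i = 0. For each pair (i, j) with i < j, the coefficient of dx_i ∧ dx_j in alpha ∧ beta is (alpha_i * beta_j - alpha_j * beta_i). Collecting: alpha ∧ beta = (x) dx ∧ dy + (-x - 3*y) dx ∧ dz + (x + 2*y) dy ∧ dz.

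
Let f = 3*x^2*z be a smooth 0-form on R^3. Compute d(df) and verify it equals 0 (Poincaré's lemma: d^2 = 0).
d(df) = 0

Step 1: df = sum_i (∂f/∂x_i) dx_i = (6*x*z) dx + (0) dy + (3*x^2) dz.
Step 2: Apply d again. Using the 1-form formula, the coefficient of dx ∧ dy in d(df) is ∂^2 f/∂x ∂y - ∂^2 f/∂y ∂x = (0) - (0) = 0 (equality of mixed partials for smooth f).
Similarly for dx ∧ dz and dy ∧ dz — all coefficients vanish. So d(df) = 0.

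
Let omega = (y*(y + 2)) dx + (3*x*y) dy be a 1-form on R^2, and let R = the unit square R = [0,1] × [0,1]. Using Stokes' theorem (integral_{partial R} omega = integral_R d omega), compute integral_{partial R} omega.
integral_(partial R) omega = -3/2

Stokes: integral_partial_R omega = integral_R d omega with d omega = (∂Q/∂x - ∂P/∂y) dx ∧ dy.
  ∂Q/∂x = 3*y
  ∂P/∂y = 2*y + 2
  integrand = ∂Q/∂x - ∂P/∂y = y - 2.
Integrating over R: integral_0^1 integral_0^1 (y - 2) dx dy = -3/2.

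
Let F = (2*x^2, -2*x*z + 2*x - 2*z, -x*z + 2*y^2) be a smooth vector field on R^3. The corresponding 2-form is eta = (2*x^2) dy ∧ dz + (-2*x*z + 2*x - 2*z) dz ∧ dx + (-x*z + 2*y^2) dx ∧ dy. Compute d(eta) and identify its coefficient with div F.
d(eta) = (3*x) dx ∧ dy ∧ dz; div F = 3*x

For a 2-form in R^3 of the form above, applying d gives a 3-form with coefficient ∂P/∂x + ∂Q/∂y + ∂R/∂z:
  ∂P/∂x = 4*x
  ∂Q/∂y = 0
  ∂R/∂z = -x
Sum = 3*x, which is exactly div F.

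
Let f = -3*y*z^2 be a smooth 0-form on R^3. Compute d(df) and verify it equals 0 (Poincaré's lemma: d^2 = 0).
d(df) = 0

Step 1: df = sum_i (∂f/∂x_i) dx_i = (0) dx + (-3*z^2) dy + (-6*y*z) dz.
Step 2: Apply d again. Using the 1-form formula, the coefficient of dx ∧ dy in d(df) is ∂^2 f/∂x ∂y - ∂^2 f/∂y ∂x = (0) - (0) = 0 (equality of mixed partials for smooth f).
Similarly for dx ∧ dz and dy ∧ dz — all coefficients vanish. So d(df) = 0.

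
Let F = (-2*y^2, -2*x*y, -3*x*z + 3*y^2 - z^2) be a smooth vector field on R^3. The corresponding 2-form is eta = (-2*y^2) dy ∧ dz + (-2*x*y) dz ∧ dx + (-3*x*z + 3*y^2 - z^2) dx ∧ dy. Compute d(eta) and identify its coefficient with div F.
d(eta) = (-5*x - 2*z) dx ∧ dy ∧ dz; div F = -5*x - 2*z

For a 2-form in R^3 of the form above, applying d gives a 3-form with coefficient ∂P/∂x + ∂Q/∂y + ∂R/∂z:
  ∂P/∂x = 0
  ∂Q/∂y = -2*x
  ∂R/∂z = -3*x - 2*z
Sum = -5*x - 2*z, which is exactly div F.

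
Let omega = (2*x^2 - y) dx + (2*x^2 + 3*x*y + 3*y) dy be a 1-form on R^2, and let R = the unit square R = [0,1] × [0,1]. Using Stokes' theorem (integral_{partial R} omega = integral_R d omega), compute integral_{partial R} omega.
integral_(partial R) omega = 9/2

Stokes: integral_partial_R omega = integral_R d omega with d omega = (∂Q/∂x - ∂P/∂y) dx ∧ dy.
  ∂Q/∂x = 4*x + 3*y
  ∂P/∂y = -1
  integrand = ∂Q/∂x - ∂P/∂y = 4*x + 3*y + 1.
Integrating over R: integral_0^1 integral_0^1 (4*x + 3*y + 1) dx dy = 9/2.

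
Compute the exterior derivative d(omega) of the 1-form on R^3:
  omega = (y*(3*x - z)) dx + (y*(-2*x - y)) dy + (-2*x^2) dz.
d(omega) = (-3*x - 2*y + z) dx ∧ dy + (-4*x + y) dx ∧ dz

For a 1-form omega = sum_i f_i dx_i, the exterior derivative is
  d(omega) = sum_{i < j} (∂f_j/∂x_i - ∂f_i/∂x_j) dx_i ∧ dx_j.
  coefficient of dx ∧ dy: ∂f_2/∂x - ∂f_1/∂y = ∂(y*(-2*x - y))/∂x - ∂(y*(3*x - z))/∂y = -3*x - 2*y + z
  coefficient of dx ∧ dz: ∂f_3/∂x - ∂f_1/∂z = ∂(-2*x^2)/∂x - ∂(y*(3*x - z))/∂z = -4*x + y
Assembling: d(omega) = (-3*x - 2*y + z) dx ∧ dy + (-4*x + y) dx ∧ dz.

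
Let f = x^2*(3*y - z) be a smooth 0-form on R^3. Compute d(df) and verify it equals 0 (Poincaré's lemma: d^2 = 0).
d(df) = 0

Step 1: df = sum_i (∂f/∂x_i) dx_i = (2*x*(3*y - z)) dx + (3*x^2) dy + (-x^2) dz.
Step 2: Apply d again. Using the 1-form formula, the coefficient of dx ∧ dy in d(df) is ∂^2 f/∂x ∂y - ∂^2 f/∂y ∂x = (6*x) - (6*x) = 0 (equality of mixed partials for smooth f).
Similarly for dx ∧ dz and dy ∧ dz — all coefficients vanish. So d(df) = 0.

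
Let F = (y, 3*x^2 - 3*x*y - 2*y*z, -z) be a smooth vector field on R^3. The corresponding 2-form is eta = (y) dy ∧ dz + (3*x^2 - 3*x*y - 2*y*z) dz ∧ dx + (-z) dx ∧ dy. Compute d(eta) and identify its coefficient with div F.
d(eta) = (-3*x - 2*z - 1) dx ∧ dy ∧ dz; div F = -3*x - 2*z - 1

For a 2-form in R^3 of the form above, applying d gives a 3-form with coefficient ∂P/∂x + ∂Q/∂y + ∂R/∂z:
  ∂P/∂x = 0
  ∂Q/∂y = -3*x - 2*z
  ∂R/∂z = -1
Sum = -3*x - 2*z - 1, which is exactly div F.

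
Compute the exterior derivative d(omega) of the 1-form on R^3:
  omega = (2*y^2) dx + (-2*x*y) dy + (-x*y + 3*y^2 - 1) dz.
d(omega) = (-6*y) dx ∧ dy + (-y) dx ∧ dz + (-x + 6*y) dy ∧ dz

For a 1-form omega = sum_i f_i dx_i, the exterior derivative is
  d(omega) = sum_{i < j} (∂f_j/∂x_i - ∂f_i/∂x_j) dx_i ∧ dx_j.
  coefficient of dx ∧ dy: ∂f_2/∂x - ∂f_1/∂y = ∂(-2*x*y)/∂x - ∂(2*y^2)/∂y = -6*y
  coefficient of dx ∧ dz: ∂f_3/∂x - ∂f_1/∂z = ∂(-x*y + 3*y^2 - 1)/∂x - ∂(2*y^2)/∂z = -y
  coefficient of dy ∧ dz: ∂f_3/∂y - ∂f_2/∂z = ∂(-x*y + 3*y^2 - 1)/∂y - ∂(-2*x*y)/∂z = -x + 6*y
Assembling: d(omega) = (-6*y) dx ∧ dy + (-y) dx ∧ dz + (-x + 6*y) dy ∧ dz.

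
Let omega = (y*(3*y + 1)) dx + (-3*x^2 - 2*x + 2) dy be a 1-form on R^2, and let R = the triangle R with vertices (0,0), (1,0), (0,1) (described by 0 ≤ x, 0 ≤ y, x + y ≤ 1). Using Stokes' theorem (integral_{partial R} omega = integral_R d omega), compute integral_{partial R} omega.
integral_(partial R) omega = -7/2

Stokes: integral_partial_R omega = integral_R d omega with d omega = (∂Q/∂x - ∂P/∂y) dx ∧ dy.
  ∂Q/∂x = -6*x - 2
  ∂P/∂y = 6*y + 1
  integrand = ∂Q/∂x - ∂P/∂y = -6*x - 6*y - 3.
Integrating over R: integral_0^1 integral_0^{1-x} (-6*x - 6*y - 3) dy dx = -7/2.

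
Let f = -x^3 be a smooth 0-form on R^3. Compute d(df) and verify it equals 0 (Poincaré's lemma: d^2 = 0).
d(df) = 0

Step 1: df = sum_i (∂f/∂x_i) dx_i = (-3*x^2) dx + (0) dy + (0) dz.
Step 2: Apply d again. Using the 1-form formula, the coefficient of dx ∧ dy in d(df) is ∂^2 f/∂x ∂y - ∂^2 f/∂y ∂x = (0) - (0) = 0 (equality of mixed partials for smooth f).
Similarly for dx ∧ dz and dy ∧ dz — all coefficients vanish. So d(df) = 0.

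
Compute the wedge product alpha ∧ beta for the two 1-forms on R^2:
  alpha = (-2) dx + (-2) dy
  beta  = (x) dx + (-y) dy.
alpha ∧ beta = (2*x + 2*y) dx ∧ dy

Distribute the wedge, using dx_i ∧ dx_j = -dx_j ∧ dx_i and dx_i ∧ dx_i = 0. For each pair (i, j) with i < j, the coefficient of dx_i ∧ dx_j in alpha ∧ beta is (alpha_i * beta_j - alpha_j * beta_i). Collecting: alpha ∧ beta = (2*x + 2*y) dx ∧ dy.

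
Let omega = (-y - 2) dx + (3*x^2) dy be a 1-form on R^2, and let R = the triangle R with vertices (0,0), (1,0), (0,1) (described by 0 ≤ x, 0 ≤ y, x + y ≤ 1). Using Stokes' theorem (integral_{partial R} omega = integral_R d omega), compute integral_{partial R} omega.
integral_(partial R) omega = 3/2

Stokes: integral_partial_R omega = integral_R d omega with d omega = (∂Q/∂x - ∂P/∂y) dx ∧ dy.
  ∂Q/∂x = 6*x
  ∂P/∂y = -1
  integrand = ∂Q/∂x - ∂P/∂y = 6*x + 1.
Integrating over R: integral_0^1 integral_0^{1-x} (6*x + 1) dy dx = 3/2.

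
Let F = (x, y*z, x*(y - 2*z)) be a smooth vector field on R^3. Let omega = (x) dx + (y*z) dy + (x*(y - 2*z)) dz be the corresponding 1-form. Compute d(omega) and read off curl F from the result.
d(omega) = (x - y) dy ∧ dz + (-y + 2*z) dz ∧ dx + (0) dx ∧ dy; curl F = (x - y, -y + 2*z, 0)

d omega = sum_{i<j} (∂f_j/∂x_i - ∂f_i/∂x_j) dx_i ∧ dx_j. Under the identification (dy ∧ dz, dz ∧ dx, dx ∧ dy) ↔ (e_x, e_y, e_z), the coefficients are exactly the components of curl F. Compute:
  ∂R/∂y - ∂Q/∂z = (x) - (y) = x - y
  ∂P/∂z - ∂R/∂x = (0) - (y - 2*z) = -y + 2*z
  ∂Q/∂x - ∂P/∂y = (0) - (0) = 0.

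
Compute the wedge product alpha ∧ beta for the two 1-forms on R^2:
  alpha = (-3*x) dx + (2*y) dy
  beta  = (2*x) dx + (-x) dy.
alpha ∧ beta = (x*(3*x - 4*y)) dx ∧ dy

Distribute the wedge, using dx_i ∧ dx_j = -dx_j ∧ dx_i and dx_i ∧ dx_i = 0. For each pair (i, j) with i < j, the coefficient of dx_i ∧ dx_j in alpha ∧ beta is (alpha_i * beta_j - alpha_j * beta_i). Collecting: alpha ∧ beta = (x*(3*x - 4*y)) dx ∧ dy.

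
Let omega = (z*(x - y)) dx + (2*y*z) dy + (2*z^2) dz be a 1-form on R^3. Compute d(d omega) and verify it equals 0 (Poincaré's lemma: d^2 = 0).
d(d omega) = 0

Step 1: d omega = sum_{i<j} (∂f_j/∂x_i - ∂f_i/∂x_j) dx_i ∧ dx_j:
  coeff of dx ∧ dy: z
  coeff of dx ∧ dz: -x + y
  coeff of dy ∧ dz: -2*y
Step 2: Apply d again to each 2-form coefficient. The only possible 3-form in R^3 is dx ∧ dy ∧ dz, with coefficient
  ∂(coeff of dy∧dz)/∂x - ∂(coeff of dx∧dz)/∂y + ∂(coeff of dx∧dy)/∂z
  = ∂/∂x (-2*y) - ∂/∂y (-x + y) + ∂/∂z (z).
Each of these terms simplifies to sums of mixed partials that cancel in pairs. The result is 0 (by equality of mixed partials for smooth functions — Schwarz / Clairaut).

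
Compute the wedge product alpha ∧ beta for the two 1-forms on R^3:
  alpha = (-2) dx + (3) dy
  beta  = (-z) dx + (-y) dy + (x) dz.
alpha ∧ beta = (2*y + 3*z) dx ∧ dy + (-2*x) dx ∧ dz + (3*x) dy ∧ dz

Distribute the wedge, using dx_i ∧ dx_j = -dx_j ∧ dx_i and dx_i ∧ dx_i = 0. For each pair (i, j) with i < j, the coefficient of dx_i ∧ dx_j in alpha ∧ beta is (alpha_i * beta_j - alpha_j * beta_i). Collecting: alpha ∧ beta = (2*y + 3*z) dx ∧ dy + (-2*x) dx ∧ dz + (3*x) dy ∧ dz.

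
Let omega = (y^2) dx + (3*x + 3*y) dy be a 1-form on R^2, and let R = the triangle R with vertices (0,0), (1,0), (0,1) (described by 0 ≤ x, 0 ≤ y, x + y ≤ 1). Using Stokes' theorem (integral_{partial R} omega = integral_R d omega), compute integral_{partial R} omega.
integral_(partial R) omega = 7/6

Stokes: integral_partial_R omega = integral_R d omega with d omega = (∂Q/∂x - ∂P/∂y) dx ∧ dy.
  ∂Q/∂x = 3
  ∂P/∂y = 2*y
  integrand = ∂Q/∂x - ∂P/∂y = 3 - 2*y.
Integrating over R: integral_0^1 integral_0^{1-x} (3 - 2*y) dy dx = 7/6.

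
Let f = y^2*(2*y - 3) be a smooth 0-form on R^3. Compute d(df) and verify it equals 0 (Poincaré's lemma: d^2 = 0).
d(df) = 0

Step 1: df = sum_i (∂f/∂x_i) dx_i = (0) dx + (6*y*(y - 1)) dy + (0) dz.
Step 2: Apply d again. Using the 1-form formula, the coefficient of dx ∧ dy in d(df) is ∂^2 f/∂x ∂y - ∂^2 f/∂y ∂x = (0) - (0) = 0 (equality of mixed partials for smooth f).
Similarly for dx ∧ dz and dy ∧ dz — all coefficients vanish. So d(df) = 0.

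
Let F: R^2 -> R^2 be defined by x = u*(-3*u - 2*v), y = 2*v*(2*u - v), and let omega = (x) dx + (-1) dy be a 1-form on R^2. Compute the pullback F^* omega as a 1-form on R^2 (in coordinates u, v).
F^* omega = (18*u^3 + 18*u^2*v + 4*u*v^2 - 4*v) du + (6*u^3 + 4*u^2*v - 4*u + 4*v) dv

Using F^*(f dg) = (f ∘ F) d(g ∘ F), substitute each coordinate x_i by F_i(u, v) in f_i, and replace dx_i by d F_i = (∂F_i/∂u) du + (∂F_i/∂v) dv.
  For the x component: f_1(F) = u*(-3*u - 2*v); d F_1 = (-6*u - 2*v) du + (-2*u) dv
  For the y component: f_2(F) = -1; d F_2 = (4*v) du + (4*u - 4*v) dv
Combining and collecting du, dv coefficients:
  coeff of du: 18*u^3 + 18*u^2*v + 4*u*v^2 - 4*v
  coeff of dv: 6*u^3 + 4*u^2*v - 4*u + 4*v
F^* omega = (18*u^3 + 18*u^2*v + 4*u*v^2 - 4*v) du + (6*u^3 + 4*u^2*v - 4*u + 4*v) dv.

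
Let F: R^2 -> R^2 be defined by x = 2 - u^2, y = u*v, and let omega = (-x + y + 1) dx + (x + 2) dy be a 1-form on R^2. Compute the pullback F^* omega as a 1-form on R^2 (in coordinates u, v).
F^* omega = (-2*u^3 - 3*u^2*v + 2*u + 4*v) du + (u*(4 - u^2)) dv

Using F^*(f dg) = (f ∘ F) d(g ∘ F), substitute each coordinate x_i by F_i(u, v) in f_i, and replace dx_i by d F_i = (∂F_i/∂u) du + (∂F_i/∂v) dv.
  For the x component: f_1(F) = u^2 + u*v - 1; d F_1 = (-2*u) du + (0) dv
  For the y component: f_2(F) = 4 - u^2; d F_2 = (v) du + (u) dv
Combining and collecting du, dv coefficients:
  coeff of du: -2*u^3 - 3*u^2*v + 2*u + 4*v
  coeff of dv: u*(4 - u^2)
F^* omega = (-2*u^3 - 3*u^2*v + 2*u + 4*v) du + (u*(4 - u^2)) dv.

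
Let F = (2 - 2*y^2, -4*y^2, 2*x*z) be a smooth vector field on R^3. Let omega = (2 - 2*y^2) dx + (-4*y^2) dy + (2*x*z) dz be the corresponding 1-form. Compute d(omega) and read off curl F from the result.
d(omega) = (0) dy ∧ dz + (-2*z) dz ∧ dx + (4*y) dx ∧ dy; curl F = (0, -2*z, 4*y)

d omega = sum_{i<j} (∂f_j/∂x_i - ∂f_i/∂x_j) dx_i ∧ dx_j. Under the identification (dy ∧ dz, dz ∧ dx, dx ∧ dy) ↔ (e_x, e_y, e_z), the coefficients are exactly the components of curl F. Compute:
  ∂R/∂y - ∂Q/∂z = (0) - (0) = 0
  ∂P/∂z - ∂R/∂x = (0) - (2*z) = -2*z
  ∂Q/∂x - ∂P/∂y = (0) - (-4*y) = 4*y.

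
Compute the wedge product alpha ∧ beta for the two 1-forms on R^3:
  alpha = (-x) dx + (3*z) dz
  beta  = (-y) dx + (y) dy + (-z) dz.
alpha ∧ beta = (-x*y) dx ∧ dy + (z*(x + 3*y)) dx ∧ dz + (-3*y*z) dy ∧ dz

Distribute the wedge, using dx_i ∧ dx_j = -dx_j ∧ dx_i and dx_i ∧ dx_i = 0. For each pair (i, j) with i < j, the coefficient of dx_i ∧ dx_j in alpha ∧ beta is (alpha_i * beta_j - alpha_j * beta_i). Collecting: alpha ∧ beta = (-x*y) dx ∧ dy + (z*(x + 3*y)) dx ∧ dz + (-3*y*z) dy ∧ dz.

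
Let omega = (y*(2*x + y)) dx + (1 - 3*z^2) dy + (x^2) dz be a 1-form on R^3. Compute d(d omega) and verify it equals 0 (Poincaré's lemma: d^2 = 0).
d(d omega) = 0

Step 1: d omega = sum_{i<j} (∂f_j/∂x_i - ∂f_i/∂x_j) dx_i ∧ dx_j:
  coeff of dx ∧ dy: -2*x - 2*y
  coeff of dx ∧ dz: 2*x
  coeff of dy ∧ dz: 6*z
Step 2: Apply d again to each 2-form coefficient. The only possible 3-form in R^3 is dx ∧ dy ∧ dz, with coefficient
  ∂(coeff of dy∧dz)/∂x - ∂(coeff of dx∧dz)/∂y + ∂(coeff of dx∧dy)/∂z
  = ∂/∂x (6*z) - ∂/∂y (2*x) + ∂/∂z (-2*x - 2*y).
Each of these terms simplifies to sums of mixed partials that cancel in pairs. The result is 0 (by equality of mixed partials for smooth functions — Schwarz / Clairaut).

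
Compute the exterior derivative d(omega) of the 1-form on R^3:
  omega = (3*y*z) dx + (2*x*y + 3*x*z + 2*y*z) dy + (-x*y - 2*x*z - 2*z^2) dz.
d(omega) = (2*y) dx ∧ dy + (-4*y - 2*z) dx ∧ dz + (-4*x - 2*y) dy ∧ dz

For a 1-form omega = sum_i f_i dx_i, the exterior derivative is
  d(omega) = sum_{i < j} (∂f_j/∂x_i - ∂f_i/∂x_j) dx_i ∧ dx_j.
  coefficient of dx ∧ dy: ∂f_2/∂x - ∂f_1/∂y = ∂(2*x*y + 3*x*z + 2*y*z)/∂x - ∂(3*y*z)/∂y = 2*y
  coefficient of dx ∧ dz: ∂f_3/∂x - ∂f_1/∂z = ∂(-x*y - 2*x*z - 2*z^2)/∂x - ∂(3*y*z)/∂z = -4*y - 2*z
  coefficient of dy ∧ dz: ∂f_3/∂y - ∂f_2/∂z = ∂(-x*y - 2*x*z - 2*z^2)/∂y - ∂(2*x*y + 3*x*z + 2*y*z)/∂z = -4*x - 2*y
Assembling: d(omega) = (2*y) dx ∧ dy + (-4*y - 2*z) dx ∧ dz + (-4*x - 2*y) dy ∧ dz.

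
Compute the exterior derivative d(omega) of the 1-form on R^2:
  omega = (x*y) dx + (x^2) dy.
d(omega) = (x) dx ∧ dy

For a 1-form omega = sum_i f_i dx_i, the exterior derivative is
  d(omega) = sum_{i < j} (∂f_j/∂x_i - ∂f_i/∂x_j) dx_i ∧ dx_j.
  coefficient of dx ∧ dy: ∂f_2/∂x - ∂f_1/∂y = ∂(x^2)/∂x - ∂(x*y)/∂y = x
Assembling: d(omega) = (x) dx ∧ dy.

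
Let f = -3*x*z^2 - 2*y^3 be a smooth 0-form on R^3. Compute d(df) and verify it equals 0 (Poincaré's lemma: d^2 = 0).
d(df) = 0

Step 1: df = sum_i (∂f/∂x_i) dx_i = (-3*z^2) dx + (-6*y^2) dy + (-6*x*z) dz.
Step 2: Apply d again. Using the 1-form formula, the coefficient of dx ∧ dy in d(df) is ∂^2 f/∂x ∂y - ∂^2 f/∂y ∂x = (0) - (0) = 0 (equality of mixed partials for smooth f).
Similarly for dx ∧ dz and dy ∧ dz — all coefficients vanish. So d(df) = 0.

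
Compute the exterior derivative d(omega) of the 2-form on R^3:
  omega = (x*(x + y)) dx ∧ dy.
d(omega) = 0

For a 2-form omega = sum_{i<j} g_{ij} dx_i ∧ dx_j, the exterior derivative is
  d(omega) = sum_{i<j} d(g_{ij}) ∧ dx_i ∧ dx_j = sum_{i<j, k} (∂g_{ij}/∂x_k) dx_k ∧ dx_i ∧ dx_j.
Expand each term, using dx_k ∧ dx_i ∧ dx_j = sgn(permutation) dx_{(a)} ∧ dx_{(b)} ∧ dx_{(c)} with (a < b < c) sorted:

Collecting like 3-forms: d(omega) = 0.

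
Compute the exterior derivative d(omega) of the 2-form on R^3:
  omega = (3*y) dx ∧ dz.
d(omega) = (-3) dx ∧ dy ∧ dz

For a 2-form omega = sum_{i<j} g_{ij} dx_i ∧ dx_j, the exterior derivative is
  d(omega) = sum_{i<j} d(g_{ij}) ∧ dx_i ∧ dx_j = sum_{i<j, k} (∂g_{ij}/∂x_k) dx_k ∧ dx_i ∧ dx_j.
Expand each term, using dx_k ∧ dx_i ∧ dx_j = sgn(permutation) dx_{(a)} ∧ dx_{(b)} ∧ dx_{(c)} with (a < b < c) sorted:
  d(3*y) includes (∂/∂y)(3*y) dy = (3) dy, which multiplied by dx ∧ dz gives (-3) dx ∧ dy ∧ dz
Collecting like 3-forms: d(omega) = (-3) dx ∧ dy ∧ dz.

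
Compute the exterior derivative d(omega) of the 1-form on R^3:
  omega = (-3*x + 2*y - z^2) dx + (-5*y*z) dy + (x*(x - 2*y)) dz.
d(omega) = (-2) dx ∧ dy + (2*x - 2*y + 2*z) dx ∧ dz + (-2*x + 5*y) dy ∧ dz

For a 1-form omega = sum_i f_i dx_i, the exterior derivative is
  d(omega) = sum_{i < j} (∂f_j/∂x_i - ∂f_i/∂x_j) dx_i ∧ dx_j.
  coefficient of dx ∧ dy: ∂f_2/∂x - ∂f_1/∂y = ∂(-5*y*z)/∂x - ∂(-3*x + 2*y - z^2)/∂y = -2
  coefficient of dx ∧ dz: ∂f_3/∂x - ∂f_1/∂z = ∂(x*(x - 2*y))/∂x - ∂(-3*x + 2*y - z^2)/∂z = 2*x - 2*y + 2*z
  coefficient of dy ∧ dz: ∂f_3/∂y - ∂f_2/∂z = ∂(x*(x - 2*y))/∂y - ∂(-5*y*z)/∂z = -2*x + 5*y
Assembling: d(omega) = (-2) dx ∧ dy + (2*x - 2*y + 2*z) dx ∧ dz + (-2*x + 5*y) dy ∧ dz.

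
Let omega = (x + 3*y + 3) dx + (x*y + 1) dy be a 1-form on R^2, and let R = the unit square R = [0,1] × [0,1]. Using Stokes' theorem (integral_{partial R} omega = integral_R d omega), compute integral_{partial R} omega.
integral_(partial R) omega = -5/2

Stokes: integral_partial_R omega = integral_R d omega with d omega = (∂Q/∂x - ∂P/∂y) dx ∧ dy.
  ∂Q/∂x = y
  ∂P/∂y = 3
  integrand = ∂Q/∂x - ∂P/∂y = y - 3.
Integrating over R: integral_0^1 integral_0^1 (y - 3) dx dy = -5/2.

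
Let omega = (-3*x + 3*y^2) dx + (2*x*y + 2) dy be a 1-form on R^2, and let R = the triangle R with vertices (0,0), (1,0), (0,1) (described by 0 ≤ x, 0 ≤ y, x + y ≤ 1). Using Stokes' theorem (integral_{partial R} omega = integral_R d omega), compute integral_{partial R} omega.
integral_(partial R) omega = -2/3

Stokes: integral_partial_R omega = integral_R d omega with d omega = (∂Q/∂x - ∂P/∂y) dx ∧ dy.
  ∂Q/∂x = 2*y
  ∂P/∂y = 6*y
  integrand = ∂Q/∂x - ∂P/∂y = -4*y.
Integrating over R: integral_0^1 integral_0^{1-x} (-4*y) dy dx = -2/3.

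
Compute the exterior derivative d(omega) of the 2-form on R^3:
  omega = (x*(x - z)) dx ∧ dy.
d(omega) = (-x) dx ∧ dy ∧ dz

For a 2-form omega = sum_{i<j} g_{ij} dx_i ∧ dx_j, the exterior derivative is
  d(omega) = sum_{i<j} d(g_{ij}) ∧ dx_i ∧ dx_j = sum_{i<j, k} (∂g_{ij}/∂x_k) dx_k ∧ dx_i ∧ dx_j.
Expand each term, using dx_k ∧ dx_i ∧ dx_j = sgn(permutation) dx_{(a)} ∧ dx_{(b)} ∧ dx_{(c)} with (a < b < c) sorted:
  d(x*(x - z)) includes (∂/∂z)(x*(x - z)) dz = (-x) dz, which multiplied by dx ∧ dy gives (-x) dx ∧ dy ∧ dz
Collecting like 3-forms: d(omega) = (-x) dx ∧ dy ∧ dz.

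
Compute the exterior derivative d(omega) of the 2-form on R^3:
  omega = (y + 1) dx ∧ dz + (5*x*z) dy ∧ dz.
d(omega) = (5*z - 1) dx ∧ dy ∧ dz

For a 2-form omega = sum_{i<j} g_{ij} dx_i ∧ dx_j, the exterior derivative is
  d(omega) = sum_{i<j} d(g_{ij}) ∧ dx_i ∧ dx_j = sum_{i<j, k} (∂g_{ij}/∂x_k) dx_k ∧ dx_i ∧ dx_j.
Expand each term, using dx_k ∧ dx_i ∧ dx_j = sgn(permutation) dx_{(a)} ∧ dx_{(b)} ∧ dx_{(c)} with (a < b < c) sorted:
  d(y + 1) includes (∂/∂y)(y + 1) dy = (1) dy, which multiplied by dx ∧ dz gives (-1) dx ∧ dy ∧ dz
  d(5*x*z) includes (∂/∂x)(5*x*z) dx = (5*z) dx, which multiplied by dy ∧ dz gives (5*z) dx ∧ dy ∧ dz
Collecting like 3-forms: d(omega) = (5*z - 1) dx ∧ dy ∧ dz.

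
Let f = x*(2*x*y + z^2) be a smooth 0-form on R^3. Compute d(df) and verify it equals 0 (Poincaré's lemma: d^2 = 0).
d(df) = 0

Step 1: df = sum_i (∂f/∂x_i) dx_i = (4*x*y + z^2) dx + (2*x^2) dy + (2*x*z) dz.
Step 2: Apply d again. Using the 1-form formula, the coefficient of dx ∧ dy in d(df) is ∂^2 f/∂x ∂y - ∂^2 f/∂y ∂x = (4*x) - (4*x) = 0 (equality of mixed partials for smooth f).
Similarly for dx ∧ dz and dy ∧ dz — all coefficients vanish. So d(df) = 0.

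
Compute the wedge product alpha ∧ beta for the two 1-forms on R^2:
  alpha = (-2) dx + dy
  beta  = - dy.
alpha ∧ beta = (2) dx ∧ dy

Distribute the wedge, using dx_i ∧ dx_j = -dx_j ∧ dx_i and dx_i ∧ dx_i = 0. For each pair (i, j) with i < j, the coefficient of dx_i ∧ dx_j in alpha ∧ beta is (alpha_i * beta_j - alpha_j * beta_i). Collecting: alpha ∧ beta = (2) dx ∧ dy.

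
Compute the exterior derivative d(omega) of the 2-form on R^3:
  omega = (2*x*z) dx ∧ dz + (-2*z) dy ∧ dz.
d(omega) = 0

For a 2-form omega = sum_{i<j} g_{ij} dx_i ∧ dx_j, the exterior derivative is
  d(omega) = sum_{i<j} d(g_{ij}) ∧ dx_i ∧ dx_j = sum_{i<j, k} (∂g_{ij}/∂x_k) dx_k ∧ dx_i ∧ dx_j.
Expand each term, using dx_k ∧ dx_i ∧ dx_j = sgn(permutation) dx_{(a)} ∧ dx_{(b)} ∧ dx_{(c)} with (a < b < c) sorted:

Collecting like 3-forms: d(omega) = 0.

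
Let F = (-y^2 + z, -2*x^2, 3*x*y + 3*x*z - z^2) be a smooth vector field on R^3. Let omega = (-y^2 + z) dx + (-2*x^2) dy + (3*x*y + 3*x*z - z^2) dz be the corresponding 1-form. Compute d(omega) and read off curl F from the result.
d(omega) = (3*x) dy ∧ dz + (-3*y - 3*z + 1) dz ∧ dx + (-4*x + 2*y) dx ∧ dy; curl F = (3*x, -3*y - 3*z + 1, -4*x + 2*y)

d omega = sum_{i<j} (∂f_j/∂x_i - ∂f_i/∂x_j) dx_i ∧ dx_j. Under the identification (dy ∧ dz, dz ∧ dx, dx ∧ dy) ↔ (e_x, e_y, e_z), the coefficients are exactly the components of curl F. Compute:
  ∂R/∂y - ∂Q/∂z = (3*x) - (0) = 3*x
  ∂P/∂z - ∂R/∂x = (1) - (3*y + 3*z) = -3*y - 3*z + 1
  ∂Q/∂x - ∂P/∂y = (-4*x) - (-2*y) = -4*x + 2*y.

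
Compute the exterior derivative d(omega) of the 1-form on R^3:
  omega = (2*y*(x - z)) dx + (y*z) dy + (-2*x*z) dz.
d(omega) = (-2*x + 2*z) dx ∧ dy + (2*y - 2*z) dx ∧ dz + (-y) dy ∧ dz

For a 1-form omega = sum_i f_i dx_i, the exterior derivative is
  d(omega) = sum_{i < j} (∂f_j/∂x_i - ∂f_i/∂x_j) dx_i ∧ dx_j.
  coefficient of dx ∧ dy: ∂f_2/∂x - ∂f_1/∂y = ∂(y*z)/∂x - ∂(2*y*(x - z))/∂y = -2*x + 2*z
  coefficient of dx ∧ dz: ∂f_3/∂x - ∂f_1/∂z = ∂(-2*x*z)/∂x - ∂(2*y*(x - z))/∂z = 2*y - 2*z
  coefficient of dy ∧ dz: ∂f_3/∂y - ∂f_2/∂z = ∂(-2*x*z)/∂y - ∂(y*z)/∂z = -y
Assembling: d(omega) = (-2*x + 2*z) dx ∧ dy + (2*y - 2*z) dx ∧ dz + (-y) dy ∧ dz.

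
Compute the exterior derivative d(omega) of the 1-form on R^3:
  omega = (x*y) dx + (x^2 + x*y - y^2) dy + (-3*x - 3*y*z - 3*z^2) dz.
d(omega) = (x + y) dx ∧ dy + (-3) dx ∧ dz + (-3*z) dy ∧ dz

For a 1-form omega = sum_i f_i dx_i, the exterior derivative is
  d(omega) = sum_{i < j} (∂f_j/∂x_i - ∂f_i/∂x_j) dx_i ∧ dx_j.
  coefficient of dx ∧ dy: ∂f_2/∂x - ∂f_1/∂y = ∂(x^2 + x*y - y^2)/∂x - ∂(x*y)/∂y = x + y
  coefficient of dx ∧ dz: ∂f_3/∂x - ∂f_1/∂z = ∂(-3*x - 3*y*z - 3*z^2)/∂x - ∂(x*y)/∂z = -3
  coefficient of dy ∧ dz: ∂f_3/∂y - ∂f_2/∂z = ∂(-3*x - 3*y*z - 3*z^2)/∂y - ∂(x^2 + x*y - y^2)/∂z = -3*z
Assembling: d(omega) = (x + y) dx ∧ dy + (-3) dx ∧ dz + (-3*z) dy ∧ dz.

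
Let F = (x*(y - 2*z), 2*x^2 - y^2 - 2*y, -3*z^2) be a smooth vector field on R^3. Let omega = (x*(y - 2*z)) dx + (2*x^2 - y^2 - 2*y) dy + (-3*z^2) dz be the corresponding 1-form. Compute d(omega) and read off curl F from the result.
d(omega) = (0) dy ∧ dz + (-2*x) dz ∧ dx + (3*x) dx ∧ dy; curl F = (0, -2*x, 3*x)

d omega = sum_{i<j} (∂f_j/∂x_i - ∂f_i/∂x_j) dx_i ∧ dx_j. Under the identification (dy ∧ dz, dz ∧ dx, dx ∧ dy) ↔ (e_x, e_y, e_z), the coefficients are exactly the components of curl F. Compute:
  ∂R/∂y - ∂Q/∂z = (0) - (0) = 0
  ∂P/∂z - ∂R/∂x = (-2*x) - (0) = -2*x
  ∂Q/∂x - ∂P/∂y = (4*x) - (x) = 3*x.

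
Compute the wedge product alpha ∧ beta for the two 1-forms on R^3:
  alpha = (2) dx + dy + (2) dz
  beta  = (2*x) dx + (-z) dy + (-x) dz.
alpha ∧ beta = (-2*x - 2*z) dx ∧ dy + (-6*x) dx ∧ dz + (-x + 2*z) dy ∧ dz

Distribute the wedge, using dx_i ∧ dx_j = -dx_j ∧ dx_i and dx_i ∧ dx_i = 0. For each pair (i, j) with i < j, the coefficient of dx_i ∧ dx_j in alpha ∧ beta is (alpha_i * beta_j - alpha_j * beta_i). Collecting: alpha ∧ beta = (-2*x - 2*z) dx ∧ dy + (-6*x) dx ∧ dz + (-x + 2*z) dy ∧ dz.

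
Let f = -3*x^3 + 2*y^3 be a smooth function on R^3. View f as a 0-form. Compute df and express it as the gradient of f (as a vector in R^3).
df = (-9*x^2) dx + (6*y^2) dy + (0) dz; grad f = (-9*x^2, 6*y^2, 0)

For a 0-form f, d f = (∂f/∂x) dx + (∂f/∂y) dy + (∂f/∂z) dz. The components of the vector representation are exactly the entries of grad f in Cartesian coordinates:
  ∂f/∂x = -9*x^2
  ∂f/∂y = 6*y^2
  ∂f/∂z = 0.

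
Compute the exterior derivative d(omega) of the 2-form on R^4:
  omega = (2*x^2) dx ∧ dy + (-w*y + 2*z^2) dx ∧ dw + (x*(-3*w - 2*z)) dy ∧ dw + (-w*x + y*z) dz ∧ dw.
d(omega) = (-2*w - 2*z) dx ∧ dy ∧ dw + (-w - 4*z) dx ∧ dz ∧ dw + (2*x + z) dy ∧ dz ∧ dw

For a 2-form omega = sum_{i<j} g_{ij} dx_i ∧ dx_j, the exterior derivative is
  d(omega) = sum_{i<j} d(g_{ij}) ∧ dx_i ∧ dx_j = sum_{i<j, k} (∂g_{ij}/∂x_k) dx_k ∧ dx_i ∧ dx_j.
Expand each term, using dx_k ∧ dx_i ∧ dx_j = sgn(permutation) dx_{(a)} ∧ dx_{(b)} ∧ dx_{(c)} with (a < b < c) sorted:
  d(-w*y + 2*z^2) includes (∂/∂y)(-w*y + 2*z^2) dy = (-w) dy, which multiplied by dx ∧ dw gives (w) dx ∧ dy ∧ dw
  d(-w*y + 2*z^2) includes (∂/∂z)(-w*y + 2*z^2) dz = (4*z) dz, which multiplied by dx ∧ dw gives (-4*z) dx ∧ dz ∧ dw
  d(x*(-3*w - 2*z)) includes (∂/∂x)(x*(-3*w - 2*z)) dx = (-3*w - 2*z) dx, which multiplied by dy ∧ dw gives (-3*w - 2*z) dx ∧ dy ∧ dw
  d(x*(-3*w - 2*z)) includes (∂/∂z)(x*(-3*w - 2*z)) dz = (-2*x) dz, which multiplied by dy ∧ dw gives (2*x) dy ∧ dz ∧ dw
  d(-w*x + y*z) includes (∂/∂x)(-w*x + y*z) dx = (-w) dx, which multiplied by dz ∧ dw gives (-w) dx ∧ dz ∧ dw
  d(-w*x + y*z) includes (∂/∂y)(-w*x + y*z) dy = (z) dy, which multiplied by dz ∧ dw gives (z) dy ∧ dz ∧ dw
Collecting like 3-forms: d(omega) = (-2*w - 2*z) dx ∧ dy ∧ dw + (-w - 4*z) dx ∧ dz ∧ dw + (2*x + z) dy ∧ dz ∧ dw.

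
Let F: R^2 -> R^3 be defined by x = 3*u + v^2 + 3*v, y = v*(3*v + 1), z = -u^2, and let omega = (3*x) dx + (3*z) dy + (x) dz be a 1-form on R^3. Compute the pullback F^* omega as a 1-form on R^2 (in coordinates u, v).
F^* omega = (-6*u^2 - 2*u*v^2 - 6*u*v + 27*u + 9*v^2 + 27*v) du + (-18*u^2*v - 3*u^2 + 18*u*v + 27*u + 6*v^3 + 27*v^2 + 27*v) dv

Using F^*(f dg) = (f ∘ F) d(g ∘ F), substitute each coordinate x_i by F_i(u, v) in f_i, and replace dx_i by d F_i = (∂F_i/∂u) du + (∂F_i/∂v) dv.
  For the x component: f_1(F) = 9*u + 3*v^2 + 9*v; d F_1 = (3) du + (2*v + 3) dv
  For the y component: f_2(F) = -3*u^2; d F_2 = (0) du + (6*v + 1) dv
  For the z component: f_3(F) = 3*u + v^2 + 3*v; d F_3 = (-2*u) du + (0) dv
Combining and collecting du, dv coefficients:
  coeff of du: -6*u^2 - 2*u*v^2 - 6*u*v + 27*u + 9*v^2 + 27*v
  coeff of dv: -18*u^2*v - 3*u^2 + 18*u*v + 27*u + 6*v^3 + 27*v^2 + 27*v
F^* omega = (-6*u^2 - 2*u*v^2 - 6*u*v + 27*u + 9*v^2 + 27*v) du + (-18*u^2*v - 3*u^2 + 18*u*v + 27*u + 6*v^3 + 27*v^2 + 27*v) dv.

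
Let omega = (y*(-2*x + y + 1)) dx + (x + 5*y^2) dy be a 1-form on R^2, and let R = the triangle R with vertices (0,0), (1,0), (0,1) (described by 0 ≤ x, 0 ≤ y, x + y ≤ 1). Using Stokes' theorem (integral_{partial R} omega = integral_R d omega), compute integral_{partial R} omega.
integral_(partial R) omega = 0

Stokes: integral_partial_R omega = integral_R d omega with d omega = (∂Q/∂x - ∂P/∂y) dx ∧ dy.
  ∂Q/∂x = 1
  ∂P/∂y = -2*x + 2*y + 1
  integrand = ∂Q/∂x - ∂P/∂y = 2*x - 2*y.
Integrating over R: integral_0^1 integral_0^{1-x} (2*x - 2*y) dy dx = 0.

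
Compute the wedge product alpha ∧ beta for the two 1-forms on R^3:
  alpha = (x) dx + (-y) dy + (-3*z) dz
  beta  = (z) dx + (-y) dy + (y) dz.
alpha ∧ beta = (y*(-x + z)) dx ∧ dy + (x*y + 3*z^2) dx ∧ dz + (-y*(y + 3*z)) dy ∧ dz

Distribute the wedge, using dx_i ∧ dx_j = -dx_j ∧ dx_i and dx_i ∧ dx_i = 0. For each pair (i, j) with i < j, the coefficient of dx_i ∧ dx_j in alpha ∧ beta is (alpha_i * beta_j - alpha_j * beta_i). Collecting: alpha ∧ beta = (y*(-x + z)) dx ∧ dy + (x*y + 3*z^2) dx ∧ dz + (-y*(y + 3*z)) dy ∧ dz.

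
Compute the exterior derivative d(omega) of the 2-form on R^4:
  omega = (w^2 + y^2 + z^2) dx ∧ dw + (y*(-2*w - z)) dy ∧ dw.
d(omega) = (-2*y) dx ∧ dy ∧ dw + (-2*z) dx ∧ dz ∧ dw + (y) dy ∧ dz ∧ dw

For a 2-form omega = sum_{i<j} g_{ij} dx_i ∧ dx_j, the exterior derivative is
  d(omega) = sum_{i<j} d(g_{ij}) ∧ dx_i ∧ dx_j = sum_{i<j, k} (∂g_{ij}/∂x_k) dx_k ∧ dx_i ∧ dx_j.
Expand each term, using dx_k ∧ dx_i ∧ dx_j = sgn(permutation) dx_{(a)} ∧ dx_{(b)} ∧ dx_{(c)} with (a < b < c) sorted:
  d(w^2 + y^2 + z^2) includes (∂/∂y)(w^2 + y^2 + z^2) dy = (2*y) dy, which multiplied by dx ∧ dw gives (-2*y) dx ∧ dy ∧ dw
  d(w^2 + y^2 + z^2) includes (∂/∂z)(w^2 + y^2 + z^2) dz = (2*z) dz, which multiplied by dx ∧ dw gives (-2*z) dx ∧ dz ∧ dw
  d(y*(-2*w - z)) includes (∂/∂z)(y*(-2*w - z)) dz = (-y) dz, which multiplied by dy ∧ dw gives (y) dy ∧ dz ∧ dw
Collecting like 3-forms: d(omega) = (-2*y) dx ∧ dy ∧ dw + (-2*z) dx ∧ dz ∧ dw + (y) dy ∧ dz ∧ dw.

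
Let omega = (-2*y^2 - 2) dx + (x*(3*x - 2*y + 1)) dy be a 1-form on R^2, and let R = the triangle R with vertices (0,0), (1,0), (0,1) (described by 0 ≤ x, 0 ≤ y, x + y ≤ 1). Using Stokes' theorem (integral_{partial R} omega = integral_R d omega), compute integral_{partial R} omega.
integral_(partial R) omega = 11/6

Stokes: integral_partial_R omega = integral_R d omega with d omega = (∂Q/∂x - ∂P/∂y) dx ∧ dy.
  ∂Q/∂x = 6*x - 2*y + 1
  ∂P/∂y = -4*y
  integrand = ∂Q/∂x - ∂P/∂y = 6*x + 2*y + 1.
Integrating over R: integral_0^1 integral_0^{1-x} (6*x + 2*y + 1) dy dx = 11/6.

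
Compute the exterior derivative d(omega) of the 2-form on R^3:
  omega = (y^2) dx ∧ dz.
d(omega) = (-2*y) dx ∧ dy ∧ dz

For a 2-form omega = sum_{i<j} g_{ij} dx_i ∧ dx_j, the exterior derivative is
  d(omega) = sum_{i<j} d(g_{ij}) ∧ dx_i ∧ dx_j = sum_{i<j, k} (∂g_{ij}/∂x_k) dx_k ∧ dx_i ∧ dx_j.
Expand each term, using dx_k ∧ dx_i ∧ dx_j = sgn(permutation) dx_{(a)} ∧ dx_{(b)} ∧ dx_{(c)} with (a < b < c) sorted:
  d(y^2) includes (∂/∂y)(y^2) dy = (2*y) dy, which multiplied by dx ∧ dz gives (-2*y) dx ∧ dy ∧ dz
Collecting like 3-forms: d(omega) = (-2*y) dx ∧ dy ∧ dz.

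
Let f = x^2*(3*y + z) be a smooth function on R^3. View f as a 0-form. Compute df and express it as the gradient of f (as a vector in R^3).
df = (2*x*(3*y + z)) dx + (3*x^2) dy + (x^2) dz; grad f = (2*x*(3*y + z), 3*x^2, x^2)

For a 0-form f, d f = (∂f/∂x) dx + (∂f/∂y) dy + (∂f/∂z) dz. The components of the vector representation are exactly the entries of grad f in Cartesian coordinates:
  ∂f/∂x = 2*x*(3*y + z)
  ∂f/∂y = 3*x^2
  ∂f/∂z = x^2.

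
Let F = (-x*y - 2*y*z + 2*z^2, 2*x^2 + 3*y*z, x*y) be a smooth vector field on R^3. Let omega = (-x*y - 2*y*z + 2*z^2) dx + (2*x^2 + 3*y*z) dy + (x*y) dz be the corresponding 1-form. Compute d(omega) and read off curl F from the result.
d(omega) = (x - 3*y) dy ∧ dz + (-3*y + 4*z) dz ∧ dx + (5*x + 2*z) dx ∧ dy; curl F = (x - 3*y, -3*y + 4*z, 5*x + 2*z)

d omega = sum_{i<j} (∂f_j/∂x_i - ∂f_i/∂x_j) dx_i ∧ dx_j. Under the identification (dy ∧ dz, dz ∧ dx, dx ∧ dy) ↔ (e_x, e_y, e_z), the coefficients are exactly the components of curl F. Compute:
  ∂R/∂y - ∂Q/∂z = (x) - (3*y) = x - 3*y
  ∂P/∂z - ∂R/∂x = (-2*y + 4*z) - (y) = -3*y + 4*z
  ∂Q/∂x - ∂P/∂y = (4*x) - (-x - 2*z) = 5*x + 2*z.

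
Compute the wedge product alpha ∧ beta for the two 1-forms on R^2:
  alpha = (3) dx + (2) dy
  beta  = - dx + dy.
alpha ∧ beta = (5) dx ∧ dy

Distribute the wedge, using dx_i ∧ dx_j = -dx_j ∧ dx_i and dx_i ∧ dx_i = 0. For each pair (i, j) with i < j, the coefficient of dx_i ∧ dx_j in alpha ∧ beta is (alpha_i * beta_j - alpha_j * beta_i). Collecting: alpha ∧ beta = (5) dx ∧ dy.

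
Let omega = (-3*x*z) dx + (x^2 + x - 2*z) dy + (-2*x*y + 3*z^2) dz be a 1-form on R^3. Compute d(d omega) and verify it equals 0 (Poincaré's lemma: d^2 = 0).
d(d omega) = 0

Step 1: d omega = sum_{i<j} (∂f_j/∂x_i - ∂f_i/∂x_j) dx_i ∧ dx_j:
  coeff of dx ∧ dy: 2*x + 1
  coeff of dx ∧ dz: 3*x - 2*y
  coeff of dy ∧ dz: 2 - 2*x
Step 2: Apply d again to each 2-form coefficient. The only possible 3-form in R^3 is dx ∧ dy ∧ dz, with coefficient
  ∂(coeff of dy∧dz)/∂x - ∂(coeff of dx∧dz)/∂y + ∂(coeff of dx∧dy)/∂z
  = ∂/∂x (2 - 2*x) - ∂/∂y (3*x - 2*y) + ∂/∂z (2*x + 1).
Each of these terms simplifies to sums of mixed partials that cancel in pairs. The result is 0 (by equality of mixed partials for smooth functions — Schwarz / Clairaut).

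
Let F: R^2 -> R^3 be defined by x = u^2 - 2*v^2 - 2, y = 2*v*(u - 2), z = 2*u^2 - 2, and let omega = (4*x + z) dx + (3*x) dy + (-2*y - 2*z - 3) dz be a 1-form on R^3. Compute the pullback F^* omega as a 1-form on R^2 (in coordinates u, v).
F^* omega = (-4*u^3 - 10*u^2*v - 16*u*v^2 + 32*u*v - 16*u - 12*v^3 - 12*v) du + (6*u^3 - 24*u^2*v - 12*u^2 - 12*u*v^2 - 12*u + 32*v^3 + 24*v^2 + 40*v + 24) dv

Using F^*(f dg) = (f ∘ F) d(g ∘ F), substitute each coordinate x_i by F_i(u, v) in f_i, and replace dx_i by d F_i = (∂F_i/∂u) du + (∂F_i/∂v) dv.
  For the x component: f_1(F) = 6*u^2 - 8*v^2 - 10; d F_1 = (2*u) du + (-4*v) dv
  For the y component: f_2(F) = 3*u^2 - 6*v^2 - 6; d F_2 = (2*v) du + (2*u - 4) dv
  For the z component: f_3(F) = -4*u^2 - 4*u*v + 8*v + 1; d F_3 = (4*u) du + (0) dv
Combining and collecting du, dv coefficients:
  coeff of du: -4*u^3 - 10*u^2*v - 16*u*v^2 + 32*u*v - 16*u - 12*v^3 - 12*v
  coeff of dv: 6*u^3 - 24*u^2*v - 12*u^2 - 12*u*v^2 - 12*u + 32*v^3 + 24*v^2 + 40*v + 24
F^* omega = (-4*u^3 - 10*u^2*v - 16*u*v^2 + 32*u*v - 16*u - 12*v^3 - 12*v) du + (6*u^3 - 24*u^2*v - 12*u^2 - 12*u*v^2 - 12*u + 32*v^3 + 24*v^2 + 40*v + 24) dv.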